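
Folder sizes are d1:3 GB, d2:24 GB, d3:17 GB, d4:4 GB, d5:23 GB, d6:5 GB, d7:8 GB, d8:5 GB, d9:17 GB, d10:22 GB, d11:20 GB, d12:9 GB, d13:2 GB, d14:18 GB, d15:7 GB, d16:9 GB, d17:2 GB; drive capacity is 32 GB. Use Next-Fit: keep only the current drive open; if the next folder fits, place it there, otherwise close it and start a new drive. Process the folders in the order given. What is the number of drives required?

8

drive 1: place d1 (3 GB), 29 GB left
drive 1: place d2 (24 GB), 5 GB left
drive 2: place d3 (17 GB), 15 GB left
drive 2: place d4 (4 GB), 11 GB left
drive 3: place d5 (23 GB), 9 GB left
drive 3: place d6 (5 GB), 4 GB left
drive 4: place d7 (8 GB), 24 GB left
drive 4: place d8 (5 GB), 19 GB left
drive 4: place d9 (17 GB), 2 GB left
drive 5: place d10 (22 GB), 10 GB left
drive 6: place d11 (20 GB), 12 GB left
drive 6: place d12 (9 GB), 3 GB left
drive 6: place d13 (2 GB), 1 GB left
drive 7: place d14 (18 GB), 14 GB left
drive 7: place d15 (7 GB), 7 GB left
drive 8: place d16 (9 GB), 23 GB left
drive 8: place d17 (2 GB), 21 GB left
Final drives: [3,24] [17,4] [23,5] [8,5,17] [22] [20,9,2] [18,7] [9,2].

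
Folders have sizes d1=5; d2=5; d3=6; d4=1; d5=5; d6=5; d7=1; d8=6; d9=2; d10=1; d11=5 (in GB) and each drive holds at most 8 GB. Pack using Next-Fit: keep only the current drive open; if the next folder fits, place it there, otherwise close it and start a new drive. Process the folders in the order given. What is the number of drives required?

7

drive 1: place d1 (5 GB), 3 GB left
drive 2: place d2 (5 GB), 3 GB left
drive 3: place d3 (6 GB), 2 GB left
drive 3: place d4 (1 GB), 1 GB left
drive 4: place d5 (5 GB), 3 GB left
drive 5: place d6 (5 GB), 3 GB left
drive 5: place d7 (1 GB), 2 GB left
drive 6: place d8 (6 GB), 2 GB left
drive 6: place d9 (2 GB), 0 GB left
drive 7: place d10 (1 GB), 7 GB left
drive 7: place d11 (5 GB), 2 GB left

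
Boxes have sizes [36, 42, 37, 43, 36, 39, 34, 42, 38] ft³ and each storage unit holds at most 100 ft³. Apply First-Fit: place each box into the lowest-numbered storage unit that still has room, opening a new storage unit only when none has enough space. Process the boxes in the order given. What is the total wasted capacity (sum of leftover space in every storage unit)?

36 ft³ → storage unit 1 (remaining 64 ft³)
42 ft³ → storage unit 1 (remaining 22 ft³)
37 ft³ → storage unit 2 (remaining 63 ft³)
43 ft³ → storage unit 2 (remaining 20 ft³)
36 ft³ → storage unit 3 (remaining 64 ft³)
39 ft³ → storage unit 3 (remaining 25 ft³)
34 ft³ → storage unit 4 (remaining 66 ft³)
42 ft³ → storage unit 4 (remaining 24 ft³)
38 ft³ → storage unit 5 (remaining 62 ft³)
5 storage units × 100 ft³ = 500 ft³; used 347 ft³; unused 153 ft³.

153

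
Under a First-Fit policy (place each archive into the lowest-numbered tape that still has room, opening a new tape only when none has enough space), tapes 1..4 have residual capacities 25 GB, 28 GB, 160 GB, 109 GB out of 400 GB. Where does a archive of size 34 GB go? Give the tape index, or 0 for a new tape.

Tapes with room: tape 3 (160 GB), tape 4 (109 GB).
The first with room is tape 3.

3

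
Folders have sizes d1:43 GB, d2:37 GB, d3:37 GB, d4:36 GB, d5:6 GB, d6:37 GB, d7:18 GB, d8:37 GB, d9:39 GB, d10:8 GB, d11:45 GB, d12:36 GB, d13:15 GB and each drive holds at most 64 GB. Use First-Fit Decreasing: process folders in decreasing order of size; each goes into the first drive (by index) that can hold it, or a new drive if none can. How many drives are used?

Sorted descending: 45, 43, 39, 37, 37, 37, 37, 36, 36, 18, 15, 8, 6.
45 GB → drive 1 (remaining 19 GB)
43 GB → drive 2 (remaining 21 GB)
39 GB → drive 3 (remaining 25 GB)
37 GB → drive 4 (remaining 27 GB)
37 GB → drive 5 (remaining 27 GB)
37 GB → drive 6 (remaining 27 GB)
37 GB → drive 7 (remaining 27 GB)
36 GB → drive 8 (remaining 28 GB)
36 GB → drive 9 (remaining 28 GB)
18 GB → drive 1 (remaining 1 GB)
15 GB → drive 2 (remaining 6 GB)
8 GB → drive 3 (remaining 17 GB)
6 GB → drive 2 (remaining 0 GB)

9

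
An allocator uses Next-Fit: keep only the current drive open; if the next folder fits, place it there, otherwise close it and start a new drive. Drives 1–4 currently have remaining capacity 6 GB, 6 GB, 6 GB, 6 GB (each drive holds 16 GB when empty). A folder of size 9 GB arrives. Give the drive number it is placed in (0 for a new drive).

Next-Fit only looks at drive 4, which has 6 GB free.
9 GB does not fit, so a new drive is opened.

0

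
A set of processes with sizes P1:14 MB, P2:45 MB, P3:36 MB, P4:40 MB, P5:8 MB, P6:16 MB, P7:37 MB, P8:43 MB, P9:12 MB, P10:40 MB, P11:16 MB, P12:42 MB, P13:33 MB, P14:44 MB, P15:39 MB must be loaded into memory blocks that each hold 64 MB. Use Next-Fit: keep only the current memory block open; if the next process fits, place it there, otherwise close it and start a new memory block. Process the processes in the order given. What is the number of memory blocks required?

10

Put P1 (14 MB) in memory block 1; 50 MB remain.
Put P2 (45 MB) in memory block 1; 5 MB remain.
Put P3 (36 MB) in memory block 2; 28 MB remain.
Put P4 (40 MB) in memory block 3; 24 MB remain.
Put P5 (8 MB) in memory block 3; 16 MB remain.
Put P6 (16 MB) in memory block 3; 0 MB remain.
Put P7 (37 MB) in memory block 4; 27 MB remain.
Put P8 (43 MB) in memory block 5; 21 MB remain.
Put P9 (12 MB) in memory block 5; 9 MB remain.
Put P10 (40 MB) in memory block 6; 24 MB remain.
Put P11 (16 MB) in memory block 6; 8 MB remain.
Put P12 (42 MB) in memory block 7; 22 MB remain.
Put P13 (33 MB) in memory block 8; 31 MB remain.
Put P14 (44 MB) in memory block 9; 20 MB remain.
Put P15 (39 MB) in memory block 10; 25 MB remain.
Final memory blocks: [14,45] [36] [40,8,16] [37] [43,12] [40,16] [42] [33] [44] [39].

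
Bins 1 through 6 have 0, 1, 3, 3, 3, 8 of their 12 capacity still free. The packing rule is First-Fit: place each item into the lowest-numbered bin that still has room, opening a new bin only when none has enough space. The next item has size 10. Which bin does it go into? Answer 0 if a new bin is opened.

No bin has ≥ 10 free, so a new bin is opened.

0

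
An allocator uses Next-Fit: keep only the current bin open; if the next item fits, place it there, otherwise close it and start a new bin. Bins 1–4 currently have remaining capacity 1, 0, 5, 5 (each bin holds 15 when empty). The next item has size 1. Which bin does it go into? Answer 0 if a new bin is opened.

4

Next-Fit only looks at bin 4, which has 5 free.
1 fits there.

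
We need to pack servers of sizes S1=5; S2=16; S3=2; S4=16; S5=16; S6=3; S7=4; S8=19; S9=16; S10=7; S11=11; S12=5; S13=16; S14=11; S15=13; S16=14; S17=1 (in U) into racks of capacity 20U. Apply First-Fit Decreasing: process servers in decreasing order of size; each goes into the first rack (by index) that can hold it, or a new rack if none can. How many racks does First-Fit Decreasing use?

10 racks

Sorted descending: 19, 16, 16, 16, 16, 16, 14, 13, 11, 11, 7, 5, 5, 4, 3, 2, 1.
Put 19U in rack 1; 1U remain.
Put 16U in rack 2; 4U remain.
Put 16U in rack 3; 4U remain.
Put 16U in rack 4; 4U remain.
Put 16U in rack 5; 4U remain.
Put 16U in rack 6; 4U remain.
Put 14U in rack 7; 6U remain.
Put 13U in rack 8; 7U remain.
Put 11U in rack 9; 9U remain.
Put 11U in rack 10; 9U remain.
Put 7U in rack 8; 0U remain.
Put 5U in rack 7; 1U remain.
Put 5U in rack 9; 4U remain.
Put 4U in rack 2; 0U remain.
Put 3U in rack 3; 1U remain.
Put 2U in rack 4; 2U remain.
Put 1U in rack 1; 0U remain.
Final racks: [19,1] [16,4] [16,3] [16,2] [16] [16] [14,5] [13,7] [11,5] [11].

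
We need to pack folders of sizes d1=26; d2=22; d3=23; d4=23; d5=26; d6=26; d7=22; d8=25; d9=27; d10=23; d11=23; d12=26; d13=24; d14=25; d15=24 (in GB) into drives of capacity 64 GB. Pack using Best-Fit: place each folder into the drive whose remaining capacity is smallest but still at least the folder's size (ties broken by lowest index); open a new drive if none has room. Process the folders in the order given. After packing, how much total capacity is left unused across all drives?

147

d1 (26 GB) → drive 1 (remaining 38 GB)
d2 (22 GB) → drive 1 (remaining 16 GB)
d3 (23 GB) → drive 2 (remaining 41 GB)
d4 (23 GB) → drive 2 (remaining 18 GB)
d5 (26 GB) → drive 3 (remaining 38 GB)
d6 (26 GB) → drive 3 (remaining 12 GB)
d7 (22 GB) → drive 4 (remaining 42 GB)
d8 (25 GB) → drive 4 (remaining 17 GB)
d9 (27 GB) → drive 5 (remaining 37 GB)
d10 (23 GB) → drive 5 (remaining 14 GB)
d11 (23 GB) → drive 6 (remaining 41 GB)
d12 (26 GB) → drive 6 (remaining 15 GB)
d13 (24 GB) → drive 7 (remaining 40 GB)
d14 (25 GB) → drive 7 (remaining 15 GB)
d15 (24 GB) → drive 8 (remaining 40 GB)
8 drives × 64 GB = 512 GB; used 365 GB; unused 147 GB.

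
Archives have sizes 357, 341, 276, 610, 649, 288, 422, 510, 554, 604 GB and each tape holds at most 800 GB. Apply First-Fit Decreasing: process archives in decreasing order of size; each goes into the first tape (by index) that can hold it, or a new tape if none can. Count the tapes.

7

Sorted descending: 649, 610, 604, 554, 510, 422, 357, 341, 288, 276.
Put 649 GB in tape 1; 151 GB remain.
Put 610 GB in tape 2; 190 GB remain.
Put 604 GB in tape 3; 196 GB remain.
Put 554 GB in tape 4; 246 GB remain.
Put 510 GB in tape 5; 290 GB remain.
Put 422 GB in tape 6; 378 GB remain.
Put 357 GB in tape 6; 21 GB remain.
Put 341 GB in tape 7; 459 GB remain.
Put 288 GB in tape 5; 2 GB remain.
Put 276 GB in tape 7; 183 GB remain.
Final tapes: [649] [610] [604] [554] [510,288] [422,357] [341,276].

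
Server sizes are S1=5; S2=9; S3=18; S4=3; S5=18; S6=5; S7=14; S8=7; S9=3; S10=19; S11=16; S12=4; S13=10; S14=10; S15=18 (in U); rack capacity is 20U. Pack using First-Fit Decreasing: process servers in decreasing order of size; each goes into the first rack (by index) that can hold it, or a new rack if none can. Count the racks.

Sorted descending: 19, 18, 18, 18, 16, 14, 10, 10, 9, 7, 5, 5, 4, 3, 3.
Put 19U in rack 1; 1U remain.
Put 18U in rack 2; 2U remain.
Put 18U in rack 3; 2U remain.
Put 18U in rack 4; 2U remain.
Put 16U in rack 5; 4U remain.
Put 14U in rack 6; 6U remain.
Put 10U in rack 7; 10U remain.
Put 10U in rack 7; 0U remain.
Put 9U in rack 8; 11U remain.
Put 7U in rack 8; 4U remain.
Put 5U in rack 6; 1U remain.
Put 5U in rack 9; 15U remain.
Put 4U in rack 5; 0U remain.
Put 3U in rack 8; 1U remain.
Put 3U in rack 9; 12U remain.
Final racks: [19] [18] [18] [18] [16,4] [14,5] [10,10] [9,7,3] [5,3].

9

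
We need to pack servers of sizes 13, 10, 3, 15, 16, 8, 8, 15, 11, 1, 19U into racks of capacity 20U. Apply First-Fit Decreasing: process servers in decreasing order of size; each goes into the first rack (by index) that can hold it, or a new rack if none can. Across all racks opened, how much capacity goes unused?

21

Sorted descending: 19, 16, 15, 15, 13, 11, 10, 8, 8, 3, 1.
Put 19U in rack 1; 1U remain.
Put 16U in rack 2; 4U remain.
Put 15U in rack 3; 5U remain.
Put 15U in rack 4; 5U remain.
Put 13U in rack 5; 7U remain.
Put 11U in rack 6; 9U remain.
Put 10U in rack 7; 10U remain.
Put 8U in rack 6; 1U remain.
Put 8U in rack 7; 2U remain.
Put 3U in rack 2; 1U remain.
Put 1U in rack 1; 0U remain.
7 racks × 20U = 140U; used 119U; unused 21U.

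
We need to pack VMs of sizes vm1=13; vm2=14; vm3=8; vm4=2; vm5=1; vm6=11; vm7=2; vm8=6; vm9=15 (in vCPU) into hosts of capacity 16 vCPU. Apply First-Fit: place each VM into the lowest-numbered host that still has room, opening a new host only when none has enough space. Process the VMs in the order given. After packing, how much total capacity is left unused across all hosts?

8

host 1: place vm1 (13 vCPU), 3 vCPU left
host 2: place vm2 (14 vCPU), 2 vCPU left
host 3: place vm3 (8 vCPU), 8 vCPU left
host 1: place vm4 (2 vCPU), 1 vCPU left
host 1: place vm5 (1 vCPU), 0 vCPU left
host 4: place vm6 (11 vCPU), 5 vCPU left
host 2: place vm7 (2 vCPU), 0 vCPU left
host 3: place vm8 (6 vCPU), 2 vCPU left
host 5: place vm9 (15 vCPU), 1 vCPU left
5 hosts × 16 vCPU = 80 vCPU; used 72 vCPU; unused 8 vCPU.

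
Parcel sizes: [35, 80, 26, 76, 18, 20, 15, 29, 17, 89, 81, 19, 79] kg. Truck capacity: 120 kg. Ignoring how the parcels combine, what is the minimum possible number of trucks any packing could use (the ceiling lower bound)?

5

Total size = 35 + 80 + 26 + 76 + 18 + 20 + 15 + 29 + 17 + 89 + 81 + 19 + 79 = 584 kg.
⌈584 / 120⌉ = 5.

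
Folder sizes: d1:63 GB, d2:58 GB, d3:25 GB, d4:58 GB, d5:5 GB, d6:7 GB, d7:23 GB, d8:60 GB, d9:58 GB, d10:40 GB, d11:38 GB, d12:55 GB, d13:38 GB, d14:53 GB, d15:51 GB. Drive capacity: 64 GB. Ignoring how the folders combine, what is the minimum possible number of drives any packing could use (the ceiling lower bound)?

10

Total size = 63 + 58 + 25 + 58 + 5 + 7 + 23 + 60 + 58 + 40 + 38 + 55 + 38 + 53 + 51 = 632 GB.
⌈632 / 64⌉ = 10.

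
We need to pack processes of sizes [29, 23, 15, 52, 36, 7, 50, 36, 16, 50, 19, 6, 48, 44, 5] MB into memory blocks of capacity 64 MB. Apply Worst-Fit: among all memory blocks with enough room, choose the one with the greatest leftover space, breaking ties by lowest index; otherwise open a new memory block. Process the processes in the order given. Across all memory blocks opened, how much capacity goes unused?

Put 29 MB in memory block 1; 35 MB remain.
Put 23 MB in memory block 1; 12 MB remain.
Put 15 MB in memory block 2; 49 MB remain.
Put 52 MB in memory block 3; 12 MB remain.
Put 36 MB in memory block 2; 13 MB remain.
Put 7 MB in memory block 2; 6 MB remain.
Put 50 MB in memory block 4; 14 MB remain.
Put 36 MB in memory block 5; 28 MB remain.
Put 16 MB in memory block 5; 12 MB remain.
Put 50 MB in memory block 6; 14 MB remain.
Put 19 MB in memory block 7; 45 MB remain.
Put 6 MB in memory block 7; 39 MB remain.
Put 48 MB in memory block 8; 16 MB remain.
Put 44 MB in memory block 9; 20 MB remain.
Put 5 MB in memory block 7; 34 MB remain.
9 memory blocks × 64 MB = 576 MB; used 436 MB; unused 140 MB.

140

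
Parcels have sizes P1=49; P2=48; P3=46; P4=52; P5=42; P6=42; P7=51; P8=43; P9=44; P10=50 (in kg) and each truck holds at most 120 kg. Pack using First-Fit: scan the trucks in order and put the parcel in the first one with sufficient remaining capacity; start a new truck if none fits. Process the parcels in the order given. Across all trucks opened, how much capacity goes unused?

133

Put P1 (49 kg) in truck 1; 71 kg remain.
Put P2 (48 kg) in truck 1; 23 kg remain.
Put P3 (46 kg) in truck 2; 74 kg remain.
Put P4 (52 kg) in truck 2; 22 kg remain.
Put P5 (42 kg) in truck 3; 78 kg remain.
Put P6 (42 kg) in truck 3; 36 kg remain.
Put P7 (51 kg) in truck 4; 69 kg remain.
Put P8 (43 kg) in truck 4; 26 kg remain.
Put P9 (44 kg) in truck 5; 76 kg remain.
Put P10 (50 kg) in truck 5; 26 kg remain.
5 trucks × 120 kg = 600 kg; used 467 kg; unused 133 kg.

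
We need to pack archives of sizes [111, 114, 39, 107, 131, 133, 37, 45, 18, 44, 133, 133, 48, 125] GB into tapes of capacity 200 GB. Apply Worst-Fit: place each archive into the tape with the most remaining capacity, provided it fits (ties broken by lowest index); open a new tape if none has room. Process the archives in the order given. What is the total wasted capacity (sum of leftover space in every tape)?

382

Put 111 GB in tape 1; 89 GB remain.
Put 114 GB in tape 2; 86 GB remain.
Put 39 GB in tape 1; 50 GB remain.
Put 107 GB in tape 3; 93 GB remain.
Put 131 GB in tape 4; 69 GB remain.
Put 133 GB in tape 5; 67 GB remain.
Put 37 GB in tape 3; 56 GB remain.
Put 45 GB in tape 2; 41 GB remain.
Put 18 GB in tape 4; 51 GB remain.
Put 44 GB in tape 5; 23 GB remain.
Put 133 GB in tape 6; 67 GB remain.
Put 133 GB in tape 7; 67 GB remain.
Put 48 GB in tape 6; 19 GB remain.
Put 125 GB in tape 8; 75 GB remain.
8 tapes × 200 GB = 1600 GB; used 1218 GB; unused 382 GB.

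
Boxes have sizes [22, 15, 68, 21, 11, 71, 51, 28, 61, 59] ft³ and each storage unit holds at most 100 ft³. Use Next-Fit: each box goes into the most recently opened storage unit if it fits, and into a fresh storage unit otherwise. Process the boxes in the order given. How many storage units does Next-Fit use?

6

storage unit 1: place 22 ft³, 78 ft³ left
storage unit 1: place 15 ft³, 63 ft³ left
storage unit 2: place 68 ft³, 32 ft³ left
storage unit 2: place 21 ft³, 11 ft³ left
storage unit 2: place 11 ft³, 0 ft³ left
storage unit 3: place 71 ft³, 29 ft³ left
storage unit 4: place 51 ft³, 49 ft³ left
storage unit 4: place 28 ft³, 21 ft³ left
storage unit 5: place 61 ft³, 39 ft³ left
storage unit 6: place 59 ft³, 41 ft³ left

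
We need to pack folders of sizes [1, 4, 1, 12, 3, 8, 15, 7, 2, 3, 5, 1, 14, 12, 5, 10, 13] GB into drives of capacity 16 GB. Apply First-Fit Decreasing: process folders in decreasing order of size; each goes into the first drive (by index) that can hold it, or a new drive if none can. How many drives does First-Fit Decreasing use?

Sorted descending: 15, 14, 13, 12, 12, 10, 8, 7, 5, 5, 4, 3, 3, 2, 1, 1, 1.
Put 15 GB in drive 1; 1 GB remain.
Put 14 GB in drive 2; 2 GB remain.
Put 13 GB in drive 3; 3 GB remain.
Put 12 GB in drive 4; 4 GB remain.
Put 12 GB in drive 5; 4 GB remain.
Put 10 GB in drive 6; 6 GB remain.
Put 8 GB in drive 7; 8 GB remain.
Put 7 GB in drive 7; 1 GB remain.
Put 5 GB in drive 6; 1 GB remain.
Put 5 GB in drive 8; 11 GB remain.
Put 4 GB in drive 4; 0 GB remain.
Put 3 GB in drive 3; 0 GB remain.
Put 3 GB in drive 5; 1 GB remain.
Put 2 GB in drive 2; 0 GB remain.
Put 1 GB in drive 1; 0 GB remain.
Put 1 GB in drive 5; 0 GB remain.
Put 1 GB in drive 6; 0 GB remain.

8 drives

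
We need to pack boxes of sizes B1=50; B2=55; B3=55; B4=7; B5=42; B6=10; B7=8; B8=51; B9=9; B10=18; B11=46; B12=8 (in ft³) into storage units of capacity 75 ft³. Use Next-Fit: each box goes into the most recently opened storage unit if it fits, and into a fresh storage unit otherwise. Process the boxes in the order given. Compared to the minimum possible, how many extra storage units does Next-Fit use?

Next-Fit: [50] [55] [55,7] [42,10,8] [51,9] [18,46,8] → 6 storage units.
6 boxes exceed 37.5 ft³ (half the capacity), and no two of those can share a storage unit, so at least 6 storage units are needed.
So 6 is already optimal.

0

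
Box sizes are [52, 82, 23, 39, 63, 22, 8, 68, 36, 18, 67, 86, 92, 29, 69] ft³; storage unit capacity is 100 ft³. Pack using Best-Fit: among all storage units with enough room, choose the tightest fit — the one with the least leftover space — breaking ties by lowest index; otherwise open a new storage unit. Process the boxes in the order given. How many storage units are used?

9

Put 52 ft³ in storage unit 1; 48 ft³ remain.
Put 82 ft³ in storage unit 2; 18 ft³ remain.
Put 23 ft³ in storage unit 1; 25 ft³ remain.
Put 39 ft³ in storage unit 3; 61 ft³ remain.
Put 63 ft³ in storage unit 4; 37 ft³ remain.
Put 22 ft³ in storage unit 1; 3 ft³ remain.
Put 8 ft³ in storage unit 2; 10 ft³ remain.
Put 68 ft³ in storage unit 5; 32 ft³ remain.
Put 36 ft³ in storage unit 4; 1 ft³ remain.
Put 18 ft³ in storage unit 5; 14 ft³ remain.
Put 67 ft³ in storage unit 6; 33 ft³ remain.
Put 86 ft³ in storage unit 7; 14 ft³ remain.
Put 92 ft³ in storage unit 8; 8 ft³ remain.
Put 29 ft³ in storage unit 6; 4 ft³ remain.
Put 69 ft³ in storage unit 9; 31 ft³ remain.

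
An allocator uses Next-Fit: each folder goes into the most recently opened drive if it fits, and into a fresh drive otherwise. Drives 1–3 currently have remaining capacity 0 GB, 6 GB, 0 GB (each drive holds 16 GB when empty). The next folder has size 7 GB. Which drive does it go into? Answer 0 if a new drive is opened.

Next-Fit only looks at drive 3, which has 0 GB free.
7 GB does not fit, so a new drive is opened.

0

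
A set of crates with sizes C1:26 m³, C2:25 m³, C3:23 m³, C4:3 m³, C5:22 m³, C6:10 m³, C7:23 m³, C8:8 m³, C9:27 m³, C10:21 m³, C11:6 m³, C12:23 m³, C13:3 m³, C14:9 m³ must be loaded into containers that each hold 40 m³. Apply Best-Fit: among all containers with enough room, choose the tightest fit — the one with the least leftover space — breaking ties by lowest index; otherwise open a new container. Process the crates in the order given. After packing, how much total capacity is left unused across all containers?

Put C1 (26 m³) in container 1; 14 m³ remain.
Put C2 (25 m³) in container 2; 15 m³ remain.
Put C3 (23 m³) in container 3; 17 m³ remain.
Put C4 (3 m³) in container 1; 11 m³ remain.
Put C5 (22 m³) in container 4; 18 m³ remain.
Put C6 (10 m³) in container 1; 1 m³ remain.
Put C7 (23 m³) in container 5; 17 m³ remain.
Put C8 (8 m³) in container 2; 7 m³ remain.
Put C9 (27 m³) in container 6; 13 m³ remain.
Put C10 (21 m³) in container 7; 19 m³ remain.
Put C11 (6 m³) in container 2; 1 m³ remain.
Put C12 (23 m³) in container 8; 17 m³ remain.
Put C13 (3 m³) in container 6; 10 m³ remain.
Put C14 (9 m³) in container 6; 1 m³ remain.
8 containers × 40 m³ = 320 m³; used 229 m³; unused 91 m³.

91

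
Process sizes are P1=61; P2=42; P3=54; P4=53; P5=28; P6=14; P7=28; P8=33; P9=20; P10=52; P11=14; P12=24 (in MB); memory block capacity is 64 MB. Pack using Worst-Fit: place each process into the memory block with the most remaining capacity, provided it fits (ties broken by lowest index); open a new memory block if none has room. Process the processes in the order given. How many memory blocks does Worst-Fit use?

8 memory blocks

Put P1 (61 MB) in memory block 1; 3 MB remain.
Put P2 (42 MB) in memory block 2; 22 MB remain.
Put P3 (54 MB) in memory block 3; 10 MB remain.
Put P4 (53 MB) in memory block 4; 11 MB remain.
Put P5 (28 MB) in memory block 5; 36 MB remain.
Put P6 (14 MB) in memory block 5; 22 MB remain.
Put P7 (28 MB) in memory block 6; 36 MB remain.
Put P8 (33 MB) in memory block 6; 3 MB remain.
Put P9 (20 MB) in memory block 2; 2 MB remain.
Put P10 (52 MB) in memory block 7; 12 MB remain.
Put P11 (14 MB) in memory block 5; 8 MB remain.
Put P12 (24 MB) in memory block 8; 40 MB remain.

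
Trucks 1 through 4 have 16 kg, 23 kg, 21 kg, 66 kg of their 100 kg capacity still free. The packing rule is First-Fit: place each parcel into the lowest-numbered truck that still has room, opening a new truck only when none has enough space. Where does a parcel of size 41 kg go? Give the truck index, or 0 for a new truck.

4

Trucks with room: truck 4 (66 kg).
The first with room is truck 4.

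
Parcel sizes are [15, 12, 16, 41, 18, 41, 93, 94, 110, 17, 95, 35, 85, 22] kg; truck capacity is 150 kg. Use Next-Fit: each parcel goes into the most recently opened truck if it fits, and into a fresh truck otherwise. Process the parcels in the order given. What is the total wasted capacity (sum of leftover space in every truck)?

206

15 kg → truck 1 (remaining 135 kg)
12 kg → truck 1 (remaining 123 kg)
16 kg → truck 1 (remaining 107 kg)
41 kg → truck 1 (remaining 66 kg)
18 kg → truck 1 (remaining 48 kg)
41 kg → truck 1 (remaining 7 kg)
93 kg → truck 2 (remaining 57 kg)
94 kg → truck 3 (remaining 56 kg)
110 kg → truck 4 (remaining 40 kg)
17 kg → truck 4 (remaining 23 kg)
95 kg → truck 5 (remaining 55 kg)
35 kg → truck 5 (remaining 20 kg)
85 kg → truck 6 (remaining 65 kg)
22 kg → truck 6 (remaining 43 kg)
6 trucks × 150 kg = 900 kg; used 694 kg; unused 206 kg.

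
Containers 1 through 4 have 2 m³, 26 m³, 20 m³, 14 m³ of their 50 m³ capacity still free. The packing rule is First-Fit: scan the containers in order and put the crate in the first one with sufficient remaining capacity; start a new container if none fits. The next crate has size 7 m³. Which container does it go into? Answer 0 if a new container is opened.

Containers with room: container 2 (26 m³), container 3 (20 m³), container 4 (14 m³).
The first with room is container 2.

2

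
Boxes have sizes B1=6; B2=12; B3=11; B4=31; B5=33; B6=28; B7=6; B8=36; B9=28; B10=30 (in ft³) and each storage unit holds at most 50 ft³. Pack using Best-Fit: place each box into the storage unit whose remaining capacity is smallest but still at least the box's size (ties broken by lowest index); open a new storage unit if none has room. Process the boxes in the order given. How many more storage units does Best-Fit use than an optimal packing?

1

Best-Fit: [6,12,11] [31] [33,6] [28] [36] [28] [30] → 7 storage units.
6 boxes exceed 25 ft³ (half the capacity), and no two of those can share a storage unit, so at least 6 storage units are needed.
An optimal packing achieves that bound: [36,12] [33,11,6] [31,6] [30] [28] [28] → 6 storage units.
Excess: 7 − 6 = 1.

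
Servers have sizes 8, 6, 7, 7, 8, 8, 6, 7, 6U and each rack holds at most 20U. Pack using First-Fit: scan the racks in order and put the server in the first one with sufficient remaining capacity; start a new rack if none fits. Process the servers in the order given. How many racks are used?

4 racks

Put 8U in rack 1; 12U remain.
Put 6U in rack 1; 6U remain.
Put 7U in rack 2; 13U remain.
Put 7U in rack 2; 6U remain.
Put 8U in rack 3; 12U remain.
Put 8U in rack 3; 4U remain.
Put 6U in rack 1; 0U remain.
Put 7U in rack 4; 13U remain.
Put 6U in rack 2; 0U remain.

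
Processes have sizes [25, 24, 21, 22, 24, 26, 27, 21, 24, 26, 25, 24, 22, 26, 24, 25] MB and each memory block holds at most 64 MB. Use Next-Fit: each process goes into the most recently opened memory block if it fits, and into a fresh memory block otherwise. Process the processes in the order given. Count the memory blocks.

8

memory block 1: place 25 MB, 39 MB left
memory block 1: place 24 MB, 15 MB left
memory block 2: place 21 MB, 43 MB left
memory block 2: place 22 MB, 21 MB left
memory block 3: place 24 MB, 40 MB left
memory block 3: place 26 MB, 14 MB left
memory block 4: place 27 MB, 37 MB left
memory block 4: place 21 MB, 16 MB left
memory block 5: place 24 MB, 40 MB left
memory block 5: place 26 MB, 14 MB left
memory block 6: place 25 MB, 39 MB left
memory block 6: place 24 MB, 15 MB left
memory block 7: place 22 MB, 42 MB left
memory block 7: place 26 MB, 16 MB left
memory block 8: place 24 MB, 40 MB left
memory block 8: place 25 MB, 15 MB left
Final memory blocks: [25,24] [21,22] [24,26] [27,21] [24,26] [25,24] [22,26] [24,25].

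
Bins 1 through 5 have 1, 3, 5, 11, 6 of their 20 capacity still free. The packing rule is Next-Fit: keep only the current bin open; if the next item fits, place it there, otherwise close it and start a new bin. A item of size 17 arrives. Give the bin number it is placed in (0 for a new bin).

0

Next-Fit only looks at bin 5, which has 6 free.
17 does not fit, so a new bin is opened.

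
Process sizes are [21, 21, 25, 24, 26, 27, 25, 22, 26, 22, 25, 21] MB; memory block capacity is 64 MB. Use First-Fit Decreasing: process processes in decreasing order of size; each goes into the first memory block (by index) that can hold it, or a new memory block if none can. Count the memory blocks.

Sorted descending: 27, 26, 26, 25, 25, 25, 24, 22, 22, 21, 21, 21.
memory block 1: place 27 MB, 37 MB left
memory block 1: place 26 MB, 11 MB left
memory block 2: place 26 MB, 38 MB left
memory block 2: place 25 MB, 13 MB left
memory block 3: place 25 MB, 39 MB left
memory block 3: place 25 MB, 14 MB left
memory block 4: place 24 MB, 40 MB left
memory block 4: place 22 MB, 18 MB left
memory block 5: place 22 MB, 42 MB left
memory block 5: place 21 MB, 21 MB left
memory block 5: place 21 MB, 0 MB left
memory block 6: place 21 MB, 43 MB left
Final memory blocks: [27,26] [26,25] [25,25] [24,22] [22,21,21] [21].

6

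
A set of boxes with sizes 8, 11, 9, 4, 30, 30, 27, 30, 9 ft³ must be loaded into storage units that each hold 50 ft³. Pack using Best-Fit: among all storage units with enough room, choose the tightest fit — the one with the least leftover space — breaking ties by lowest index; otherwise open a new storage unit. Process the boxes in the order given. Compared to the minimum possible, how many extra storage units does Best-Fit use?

Best-Fit: [8,11,9,4,9] [30] [30] [27] [30] → 5 storage units.
Total size 158 ft³; any packing needs at least ⌈158/50⌉ = 4 storage units.
An optimal packing achieves that bound: [30,11,9] [30,9,8] [30,4] [27] → 4 storage units.
Excess: 5 − 4 = 1.

1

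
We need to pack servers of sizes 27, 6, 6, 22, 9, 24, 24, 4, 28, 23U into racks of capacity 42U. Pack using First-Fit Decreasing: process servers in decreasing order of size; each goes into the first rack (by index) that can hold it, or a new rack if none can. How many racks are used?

6

Sorted descending: 28, 27, 24, 24, 23, 22, 9, 6, 6, 4.
rack 1: place 28U, 14U left
rack 2: place 27U, 15U left
rack 3: place 24U, 18U left
rack 4: place 24U, 18U left
rack 5: place 23U, 19U left
rack 6: place 22U, 20U left
rack 1: place 9U, 5U left
rack 2: place 6U, 9U left
rack 2: place 6U, 3U left
rack 1: place 4U, 1U left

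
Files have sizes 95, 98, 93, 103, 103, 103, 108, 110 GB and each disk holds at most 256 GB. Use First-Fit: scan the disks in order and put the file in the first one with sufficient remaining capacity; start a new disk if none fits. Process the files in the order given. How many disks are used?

4

disk 1: place 95 GB, 161 GB left
disk 1: place 98 GB, 63 GB left
disk 2: place 93 GB, 163 GB left
disk 2: place 103 GB, 60 GB left
disk 3: place 103 GB, 153 GB left
disk 3: place 103 GB, 50 GB left
disk 4: place 108 GB, 148 GB left
disk 4: place 110 GB, 38 GB left
Final disks: [95,98] [93,103] [103,103] [108,110].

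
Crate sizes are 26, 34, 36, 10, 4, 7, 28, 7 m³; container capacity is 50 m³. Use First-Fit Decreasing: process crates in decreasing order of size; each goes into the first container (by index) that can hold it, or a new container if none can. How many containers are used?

Sorted descending: 36, 34, 28, 26, 10, 7, 7, 4.
Put 36 m³ in container 1; 14 m³ remain.
Put 34 m³ in container 2; 16 m³ remain.
Put 28 m³ in container 3; 22 m³ remain.
Put 26 m³ in container 4; 24 m³ remain.
Put 10 m³ in container 1; 4 m³ remain.
Put 7 m³ in container 2; 9 m³ remain.
Put 7 m³ in container 2; 2 m³ remain.
Put 4 m³ in container 1; 0 m³ remain.
Final containers: [36,10,4] [34,7,7] [28] [26].

4 containers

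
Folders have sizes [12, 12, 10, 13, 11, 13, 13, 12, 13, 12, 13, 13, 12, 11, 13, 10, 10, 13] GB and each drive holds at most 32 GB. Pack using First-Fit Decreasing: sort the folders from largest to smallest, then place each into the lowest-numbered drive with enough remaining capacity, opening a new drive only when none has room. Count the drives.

Sorted descending: 13, 13, 13, 13, 13, 13, 13, 13, 12, 12, 12, 12, 12, 11, 11, 10, 10, 10.
Put 13 GB in drive 1; 19 GB remain.
Put 13 GB in drive 1; 6 GB remain.
Put 13 GB in drive 2; 19 GB remain.
Put 13 GB in drive 2; 6 GB remain.
Put 13 GB in drive 3; 19 GB remain.
Put 13 GB in drive 3; 6 GB remain.
Put 13 GB in drive 4; 19 GB remain.
Put 13 GB in drive 4; 6 GB remain.
Put 12 GB in drive 5; 20 GB remain.
Put 12 GB in drive 5; 8 GB remain.
Put 12 GB in drive 6; 20 GB remain.
Put 12 GB in drive 6; 8 GB remain.
Put 12 GB in drive 7; 20 GB remain.
Put 11 GB in drive 7; 9 GB remain.
Put 11 GB in drive 8; 21 GB remain.
Put 10 GB in drive 8; 11 GB remain.
Put 10 GB in drive 8; 1 GB remain.
Put 10 GB in drive 9; 22 GB remain.
Final drives: [13,13] [13,13] [13,13] [13,13] [12,12] [12,12] [12,11] [11,10,10] [10].

9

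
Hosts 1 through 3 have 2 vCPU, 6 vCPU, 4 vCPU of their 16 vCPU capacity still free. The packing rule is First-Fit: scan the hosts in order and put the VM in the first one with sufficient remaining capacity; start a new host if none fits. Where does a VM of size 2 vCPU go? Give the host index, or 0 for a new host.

1

Hosts with room: host 1 (2 vCPU), host 2 (6 vCPU), host 3 (4 vCPU).
The first with room is host 1.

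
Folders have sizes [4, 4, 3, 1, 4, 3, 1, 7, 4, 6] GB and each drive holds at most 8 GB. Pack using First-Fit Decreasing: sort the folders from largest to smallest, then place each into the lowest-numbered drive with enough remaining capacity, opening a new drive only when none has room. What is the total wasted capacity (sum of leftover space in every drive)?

3

Sorted descending: 7, 6, 4, 4, 4, 4, 3, 3, 1, 1.
Put 7 GB in drive 1; 1 GB remain.
Put 6 GB in drive 2; 2 GB remain.
Put 4 GB in drive 3; 4 GB remain.
Put 4 GB in drive 3; 0 GB remain.
Put 4 GB in drive 4; 4 GB remain.
Put 4 GB in drive 4; 0 GB remain.
Put 3 GB in drive 5; 5 GB remain.
Put 3 GB in drive 5; 2 GB remain.
Put 1 GB in drive 1; 0 GB remain.
Put 1 GB in drive 2; 1 GB remain.
5 drives × 8 GB = 40 GB; used 37 GB; unused 3 GB.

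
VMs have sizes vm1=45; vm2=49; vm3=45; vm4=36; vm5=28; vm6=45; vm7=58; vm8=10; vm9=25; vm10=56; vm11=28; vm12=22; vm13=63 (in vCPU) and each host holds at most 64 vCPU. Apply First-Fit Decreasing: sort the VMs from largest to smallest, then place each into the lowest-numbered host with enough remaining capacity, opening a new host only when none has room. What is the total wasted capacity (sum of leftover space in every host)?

Sorted descending: 63, 58, 56, 49, 45, 45, 45, 36, 28, 28, 25, 22, 10.
63 vCPU → host 1 (remaining 1 vCPU)
58 vCPU → host 2 (remaining 6 vCPU)
56 vCPU → host 3 (remaining 8 vCPU)
49 vCPU → host 4 (remaining 15 vCPU)
45 vCPU → host 5 (remaining 19 vCPU)
45 vCPU → host 6 (remaining 19 vCPU)
45 vCPU → host 7 (remaining 19 vCPU)
36 vCPU → host 8 (remaining 28 vCPU)
28 vCPU → host 8 (remaining 0 vCPU)
28 vCPU → host 9 (remaining 36 vCPU)
25 vCPU → host 9 (remaining 11 vCPU)
22 vCPU → host 10 (remaining 42 vCPU)
10 vCPU → host 4 (remaining 5 vCPU)
10 hosts × 64 vCPU = 640 vCPU; used 510 vCPU; unused 130 vCPU.

130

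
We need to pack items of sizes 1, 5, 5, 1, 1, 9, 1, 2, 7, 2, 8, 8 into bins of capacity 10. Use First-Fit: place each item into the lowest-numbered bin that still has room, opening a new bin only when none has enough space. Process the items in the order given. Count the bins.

6 bins

bin 1: place 1, 9 left
bin 1: place 5, 4 left
bin 2: place 5, 5 left
bin 1: place 1, 3 left
bin 1: place 1, 2 left
bin 3: place 9, 1 left
bin 1: place 1, 1 left
bin 2: place 2, 3 left
bin 4: place 7, 3 left
bin 2: place 2, 1 left
bin 5: place 8, 2 left
bin 6: place 8, 2 left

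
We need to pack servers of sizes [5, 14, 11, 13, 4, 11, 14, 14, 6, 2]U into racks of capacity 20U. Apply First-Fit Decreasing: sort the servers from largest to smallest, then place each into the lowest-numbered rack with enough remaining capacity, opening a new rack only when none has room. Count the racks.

6

Sorted descending: 14, 14, 14, 13, 11, 11, 6, 5, 4, 2.
14U → rack 1 (remaining 6U)
14U → rack 2 (remaining 6U)
14U → rack 3 (remaining 6U)
13U → rack 4 (remaining 7U)
11U → rack 5 (remaining 9U)
11U → rack 6 (remaining 9U)
6U → rack 1 (remaining 0U)
5U → rack 2 (remaining 1U)
4U → rack 3 (remaining 2U)
2U → rack 3 (remaining 0U)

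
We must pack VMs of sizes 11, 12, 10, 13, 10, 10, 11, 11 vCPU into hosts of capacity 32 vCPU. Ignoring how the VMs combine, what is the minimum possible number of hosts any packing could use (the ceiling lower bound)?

3

Total size = 11 + 12 + 10 + 13 + 10 + 10 + 11 + 11 = 88 vCPU.
⌈88 / 32⌉ = 3.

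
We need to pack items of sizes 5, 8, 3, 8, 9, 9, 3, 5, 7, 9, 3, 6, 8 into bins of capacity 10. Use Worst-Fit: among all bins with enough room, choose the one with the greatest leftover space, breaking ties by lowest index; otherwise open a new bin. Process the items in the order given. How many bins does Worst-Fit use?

10 bins

bin 1: place 5, 5 left
bin 2: place 8, 2 left
bin 1: place 3, 2 left
bin 3: place 8, 2 left
bin 4: place 9, 1 left
bin 5: place 9, 1 left
bin 6: place 3, 7 left
bin 6: place 5, 2 left
bin 7: place 7, 3 left
bin 8: place 9, 1 left
bin 7: place 3, 0 left
bin 9: place 6, 4 left
bin 10: place 8, 2 left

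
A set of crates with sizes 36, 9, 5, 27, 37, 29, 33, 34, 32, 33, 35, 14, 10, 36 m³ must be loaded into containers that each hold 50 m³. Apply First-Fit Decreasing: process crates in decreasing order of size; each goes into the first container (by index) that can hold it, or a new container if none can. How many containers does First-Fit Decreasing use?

Sorted descending: 37, 36, 36, 35, 34, 33, 33, 32, 29, 27, 14, 10, 9, 5.
container 1: place 37 m³, 13 m³ left
container 2: place 36 m³, 14 m³ left
container 3: place 36 m³, 14 m³ left
container 4: place 35 m³, 15 m³ left
container 5: place 34 m³, 16 m³ left
container 6: place 33 m³, 17 m³ left
container 7: place 33 m³, 17 m³ left
container 8: place 32 m³, 18 m³ left
container 9: place 29 m³, 21 m³ left
container 10: place 27 m³, 23 m³ left
container 2: place 14 m³, 0 m³ left
container 1: place 10 m³, 3 m³ left
container 3: place 9 m³, 5 m³ left
container 3: place 5 m³, 0 m³ left
Final containers: [37,10] [36,14] [36,9,5] [35] [34] [33] [33] [32] [29] [27].

10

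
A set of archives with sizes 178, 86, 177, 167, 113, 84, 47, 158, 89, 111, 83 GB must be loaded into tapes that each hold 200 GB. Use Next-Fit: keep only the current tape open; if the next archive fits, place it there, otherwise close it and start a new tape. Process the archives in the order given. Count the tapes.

9

178 GB → tape 1 (remaining 22 GB)
86 GB → tape 2 (remaining 114 GB)
177 GB → tape 3 (remaining 23 GB)
167 GB → tape 4 (remaining 33 GB)
113 GB → tape 5 (remaining 87 GB)
84 GB → tape 5 (remaining 3 GB)
47 GB → tape 6 (remaining 153 GB)
158 GB → tape 7 (remaining 42 GB)
89 GB → tape 8 (remaining 111 GB)
111 GB → tape 8 (remaining 0 GB)
83 GB → tape 9 (remaining 117 GB)
Final tapes: [178] [86] [177] [167] [113,84] [47] [158] [89,111] [83].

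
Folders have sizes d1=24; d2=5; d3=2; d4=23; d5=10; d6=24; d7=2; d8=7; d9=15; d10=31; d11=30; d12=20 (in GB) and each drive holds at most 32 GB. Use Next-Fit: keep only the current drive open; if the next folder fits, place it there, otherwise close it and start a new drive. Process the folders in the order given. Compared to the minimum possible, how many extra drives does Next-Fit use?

1

Next-Fit: [24,5,2] [23] [10] [24,2] [7,15] [31] [30] [20] → 8 drives.
Total size 193 GB; any packing needs at least ⌈193/32⌉ = 7 drives.
An optimal packing achieves that bound: [31] [30,2] [24,7] [24,5,2] [23] [20,10] [15] → 7 drives.
Excess: 8 − 7 = 1.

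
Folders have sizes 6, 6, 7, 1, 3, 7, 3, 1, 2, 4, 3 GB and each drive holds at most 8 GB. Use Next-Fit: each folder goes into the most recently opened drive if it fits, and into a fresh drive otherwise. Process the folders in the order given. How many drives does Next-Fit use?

drive 1: place 6 GB, 2 GB left
drive 2: place 6 GB, 2 GB left
drive 3: place 7 GB, 1 GB left
drive 3: place 1 GB, 0 GB left
drive 4: place 3 GB, 5 GB left
drive 5: place 7 GB, 1 GB left
drive 6: place 3 GB, 5 GB left
drive 6: place 1 GB, 4 GB left
drive 6: place 2 GB, 2 GB left
drive 7: place 4 GB, 4 GB left
drive 7: place 3 GB, 1 GB left
Final drives: [6] [6] [7,1] [3] [7] [3,1,2] [4,3].

7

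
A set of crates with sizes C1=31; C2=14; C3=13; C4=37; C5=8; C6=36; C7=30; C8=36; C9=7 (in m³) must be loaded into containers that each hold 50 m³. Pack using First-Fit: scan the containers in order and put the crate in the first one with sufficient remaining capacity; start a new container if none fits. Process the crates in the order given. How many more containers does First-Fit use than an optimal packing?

0

First-Fit: [31,14] [13,37] [8,36] [30,7] [36] → 5 containers.
Total size 212 m³; any packing needs at least ⌈212/50⌉ = 5 containers.
So 5 is already optimal.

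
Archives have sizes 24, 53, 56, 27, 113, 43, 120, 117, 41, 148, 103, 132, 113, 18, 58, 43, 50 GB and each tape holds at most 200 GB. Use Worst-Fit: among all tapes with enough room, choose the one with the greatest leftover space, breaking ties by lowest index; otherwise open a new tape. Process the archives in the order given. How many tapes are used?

8

24 GB → tape 1 (remaining 176 GB)
53 GB → tape 1 (remaining 123 GB)
56 GB → tape 1 (remaining 67 GB)
27 GB → tape 1 (remaining 40 GB)
113 GB → tape 2 (remaining 87 GB)
43 GB → tape 2 (remaining 44 GB)
120 GB → tape 3 (remaining 80 GB)
117 GB → tape 4 (remaining 83 GB)
41 GB → tape 4 (remaining 42 GB)
148 GB → tape 5 (remaining 52 GB)
103 GB → tape 6 (remaining 97 GB)
132 GB → tape 7 (remaining 68 GB)
113 GB → tape 8 (remaining 87 GB)
18 GB → tape 6 (remaining 79 GB)
58 GB → tape 8 (remaining 29 GB)
43 GB → tape 3 (remaining 37 GB)
50 GB → tape 6 (remaining 29 GB)
Final tapes: [24,53,56,27] [113,43] [120,43] [117,41] [148] [103,18,50] [132] [113,58].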